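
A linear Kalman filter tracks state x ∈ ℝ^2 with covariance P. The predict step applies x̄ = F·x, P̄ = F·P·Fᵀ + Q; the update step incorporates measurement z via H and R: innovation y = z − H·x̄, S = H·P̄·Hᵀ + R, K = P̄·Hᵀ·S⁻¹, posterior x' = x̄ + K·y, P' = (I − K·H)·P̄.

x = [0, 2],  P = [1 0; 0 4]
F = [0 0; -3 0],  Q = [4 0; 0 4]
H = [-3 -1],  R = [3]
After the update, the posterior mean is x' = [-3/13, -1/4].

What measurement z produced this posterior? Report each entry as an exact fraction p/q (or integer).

z = [1]

x̄ = F·x = [0, 0]
P̄ = F·P·Fᵀ + Q = [4 0; 0 13]
S = H·P̄·Hᵀ + R = [52]
K = P̄·Hᵀ·S⁻¹ = [-3/13; -1/4]
x' − x̄ = [-3/13, -1/4] = K·y
y = (KᵀK)⁻¹·Kᵀ·(x' − x̄) = [1]
z = y + H·x̄ = [1] + [0] = [1]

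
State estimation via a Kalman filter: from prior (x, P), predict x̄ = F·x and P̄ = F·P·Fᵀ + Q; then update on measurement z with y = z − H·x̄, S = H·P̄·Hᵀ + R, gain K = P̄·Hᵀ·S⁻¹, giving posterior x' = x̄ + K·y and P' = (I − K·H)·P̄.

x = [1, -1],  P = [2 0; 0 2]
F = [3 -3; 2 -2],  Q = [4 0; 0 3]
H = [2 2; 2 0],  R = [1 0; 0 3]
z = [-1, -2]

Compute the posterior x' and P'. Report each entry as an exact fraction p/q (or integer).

x̄ = F·x = [6, 4]
P̄ = F·P·Fᵀ + Q = [40 24; 24 19]
y = z − H·x̄ = [-21, -14]
S = H·P̄·Hᵀ + R = [429 256; 256 163]
K = P̄·Hᵀ·S⁻¹ = [384/4391 1552/4391; 1730/4391 -1424/4391]
x' = x̄ + K·y = [-3446/4391, 1170/4391]
P' = (I − K·H)·P̄ = [2328/4391 -2136/4391; -2136/4391 3001/4391]

x' = [-3446/4391, 1170/4391]
P' = [2328/4391 -2136/4391; -2136/4391 3001/4391]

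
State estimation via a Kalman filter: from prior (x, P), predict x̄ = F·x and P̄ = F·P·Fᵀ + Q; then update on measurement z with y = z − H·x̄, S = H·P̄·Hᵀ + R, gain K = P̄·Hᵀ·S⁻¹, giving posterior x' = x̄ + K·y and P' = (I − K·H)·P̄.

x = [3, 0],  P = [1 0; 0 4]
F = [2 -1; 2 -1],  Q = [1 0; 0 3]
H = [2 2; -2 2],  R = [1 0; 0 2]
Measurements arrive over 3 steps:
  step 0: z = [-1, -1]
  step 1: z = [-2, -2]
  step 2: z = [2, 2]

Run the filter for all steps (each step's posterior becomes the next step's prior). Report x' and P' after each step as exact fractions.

step 0: x' = [69/1273, -595/1273], P' = [219/1273 -62/1273; -62/1273 221/1273]
step 1: x' = [-845/347713, -327309/347713], P' = [57812/347713 -17053/347713; -17053/347713 60358/347713]
step 2: x' = [9109493/93887065, 88900149/93887065], P' = [15601997/93887065 -4605004/93887065; -4605004/93887065 16297423/93887065]

step 0: x̄ = F·x = [6, 6]
step 0: P̄ = F·P·Fᵀ + Q = [9 8; 8 11]
step 0: y = z − H·x̄ = [-25, -1]
step 0: S = H·P̄·Hᵀ + R = [145 8; 8 18]
step 0: K = P̄·Hᵀ·S⁻¹ = [314/1273 -281/1273; 318/1273 283/1273]
step 0: x' = x̄ + K·y = [69/1273, -595/1273]
step 0: P' = (I − K·H)·P̄ = [219/1273 -62/1273; -62/1273 221/1273]
step 1: x̄ = F·x = [733/1273, 733/1273]
step 1: P̄ = F·P·Fᵀ + Q = [2618/1273 1345/1273; 1345/1273 5164/1273]
step 1: y = z − H·x̄ = [-5478/1273, -2]
step 1: S = H·P̄·Hᵀ + R = [43161/1273 8; 8 18]
step 1: K = P̄·Hᵀ·S⁻¹ = [81518/347713 -74865/347713; 86610/347713 77411/347713]
step 1: x' = x̄ + K·y = [-845/347713, -327309/347713]
step 1: P' = (I − K·H)·P̄ = [57812/347713 -17053/347713; -17053/347713 60358/347713]
step 2: x̄ = F·x = [325619/347713, 325619/347713]
step 2: P̄ = F·P·Fᵀ + Q = [707531/347713 359818/347713; 359818/347713 1402957/347713]
step 2: y = z − H·x̄ = [-607050/347713, 2]
step 2: S = H·P̄·Hᵀ + R = [11668209/347713 8; 8 18]
step 2: K = P̄·Hᵀ·S⁻¹ = [21993986/93887065 -20207001/93887065; 23384838/93887065 20902427/93887065]
step 2: x' = x̄ + K·y = [9109493/93887065, 88900149/93887065]
step 2: P' = (I − K·H)·P̄ = [15601997/93887065 -4605004/93887065; -4605004/93887065 16297423/93887065]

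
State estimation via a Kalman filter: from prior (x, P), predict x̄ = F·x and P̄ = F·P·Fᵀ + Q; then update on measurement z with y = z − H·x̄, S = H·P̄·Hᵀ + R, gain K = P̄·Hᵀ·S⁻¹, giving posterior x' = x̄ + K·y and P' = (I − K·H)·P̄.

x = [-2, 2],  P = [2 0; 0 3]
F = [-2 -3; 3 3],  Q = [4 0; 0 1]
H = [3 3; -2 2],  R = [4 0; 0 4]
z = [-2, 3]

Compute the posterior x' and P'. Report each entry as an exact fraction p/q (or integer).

x' = [-11929/10547, 4009/10547]
P' = [3705/10547 -1521/10547; -1521/10547 3733/10547]

x̄ = F·x = [-2, 0]
P̄ = F·P·Fᵀ + Q = [39 -39; -39 46]
y = z − H·x̄ = [4, -1]
S = H·P̄·Hᵀ + R = [67 42; 42 656]
K = P̄·Hᵀ·S⁻¹ = [1638/10547 -2613/10547; 1659/10547 2627/10547]
x' = x̄ + K·y = [-11929/10547, 4009/10547]
P' = (I − K·H)·P̄ = [3705/10547 -1521/10547; -1521/10547 3733/10547]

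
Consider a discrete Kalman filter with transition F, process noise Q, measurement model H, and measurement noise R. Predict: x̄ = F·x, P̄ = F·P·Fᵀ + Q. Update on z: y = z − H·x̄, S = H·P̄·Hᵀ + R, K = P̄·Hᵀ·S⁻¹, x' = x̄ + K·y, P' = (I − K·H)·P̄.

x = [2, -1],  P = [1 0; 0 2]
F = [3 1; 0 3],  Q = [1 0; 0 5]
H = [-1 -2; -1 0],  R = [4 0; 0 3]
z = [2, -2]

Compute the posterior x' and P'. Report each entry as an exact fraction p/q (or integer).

x̄ = F·x = [5, -3]
P̄ = F·P·Fᵀ + Q = [12 6; 6 23]
y = z − H·x̄ = [1, 3]
S = H·P̄·Hᵀ + R = [132 24; 24 15]
K = P̄·Hᵀ·S⁻¹ = [-2/39 -28/39; -53/117 38/117]
x' = x̄ + K·y = [109/39, -290/117]
P' = (I − K·H)·P̄ = [28/13 -38/39; -38/39 163/117]

x' = [109/39, -290/117]
P' = [28/13 -38/39; -38/39 163/117]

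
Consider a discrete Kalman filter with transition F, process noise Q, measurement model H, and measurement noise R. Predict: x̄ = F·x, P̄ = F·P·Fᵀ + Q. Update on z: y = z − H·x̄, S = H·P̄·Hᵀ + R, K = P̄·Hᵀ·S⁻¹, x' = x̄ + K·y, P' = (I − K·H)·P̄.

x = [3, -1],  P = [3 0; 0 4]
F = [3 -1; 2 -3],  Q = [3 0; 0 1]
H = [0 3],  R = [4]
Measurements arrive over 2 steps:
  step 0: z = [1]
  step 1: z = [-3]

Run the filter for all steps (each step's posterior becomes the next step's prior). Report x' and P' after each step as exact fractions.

step 0: x' = [422/89, 183/445], P' = [1406/89 24/89; 24/89 196/445]
step 1: x' = [165771/261781, -245317/261781], P' = [2952265/261781 165792/261781; 165792/261781 115556/261781]

step 0: x̄ = F·x = [10, 9]
step 0: P̄ = F·P·Fᵀ + Q = [34 30; 30 49]
step 0: y = z − H·x̄ = [-26]
step 0: S = H·P̄·Hᵀ + R = [445]
step 0: K = P̄·Hᵀ·S⁻¹ = [18/89; 147/445]
step 0: x' = x̄ + K·y = [422/89, 183/445]
step 0: P' = (I − K·H)·P̄ = [1406/89 24/89; 24/89 196/445]
step 1: x̄ = F·x = [6147/445, 3671/445]
step 1: P̄ = F·P·Fᵀ + Q = [64081/445 41448/445; 41448/445 28889/445]
step 1: y = z − H·x̄ = [-12348/445]
step 1: S = H·P̄·Hᵀ + R = [261781/445]
step 1: K = P̄·Hᵀ·S⁻¹ = [124344/261781; 86667/261781]
step 1: x' = x̄ + K·y = [165771/261781, -245317/261781]
step 1: P' = (I − K·H)·P̄ = [2952265/261781 165792/261781; 165792/261781 115556/261781]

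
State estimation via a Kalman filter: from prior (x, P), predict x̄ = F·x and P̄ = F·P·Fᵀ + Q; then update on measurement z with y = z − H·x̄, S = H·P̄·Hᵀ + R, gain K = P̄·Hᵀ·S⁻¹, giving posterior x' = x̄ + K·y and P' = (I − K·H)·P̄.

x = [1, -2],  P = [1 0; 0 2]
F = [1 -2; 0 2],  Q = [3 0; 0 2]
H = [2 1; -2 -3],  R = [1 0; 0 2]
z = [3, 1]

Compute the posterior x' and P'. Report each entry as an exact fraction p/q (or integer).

x' = [82/31, -1063/496]
P' = [20/31 -18/31; -18/31 173/248]

x̄ = F·x = [5, -4]
P̄ = F·P·Fᵀ + Q = [12 -8; -8 10]
y = z − H·x̄ = [-3, -1]
S = H·P̄·Hᵀ + R = [27 -14; -14 44]
K = P̄·Hᵀ·S⁻¹ = [22/31 7/31; -115/248 -231/496]
x' = x̄ + K·y = [82/31, -1063/496]
P' = (I − K·H)·P̄ = [20/31 -18/31; -18/31 173/248]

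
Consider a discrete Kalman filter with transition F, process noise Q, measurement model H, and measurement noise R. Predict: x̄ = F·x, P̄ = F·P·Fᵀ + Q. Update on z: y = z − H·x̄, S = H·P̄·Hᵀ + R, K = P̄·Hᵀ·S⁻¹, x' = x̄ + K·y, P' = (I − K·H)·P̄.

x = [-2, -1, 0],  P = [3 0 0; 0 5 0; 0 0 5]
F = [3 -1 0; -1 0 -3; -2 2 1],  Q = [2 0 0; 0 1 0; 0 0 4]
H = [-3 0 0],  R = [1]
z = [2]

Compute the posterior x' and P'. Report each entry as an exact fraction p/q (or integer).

x̄ = F·x = [-5, 2, 2]
P̄ = F·P·Fᵀ + Q = [34 -9 -28; -9 49 -9; -28 -9 41]
y = z − H·x̄ = [-13]
S = H·P̄·Hᵀ + R = [307]
K = P̄·Hᵀ·S⁻¹ = [-102/307; 27/307; 84/307]
x' = x̄ + K·y = [-209/307, 263/307, -478/307]
P' = (I − K·H)·P̄ = [34/307 -9/307 -28/307; -9/307 14314/307 -5031/307; -28/307 -5031/307 5531/307]

x' = [-209/307, 263/307, -478/307]
P' = [34/307 -9/307 -28/307; -9/307 14314/307 -5031/307; -28/307 -5031/307 5531/307]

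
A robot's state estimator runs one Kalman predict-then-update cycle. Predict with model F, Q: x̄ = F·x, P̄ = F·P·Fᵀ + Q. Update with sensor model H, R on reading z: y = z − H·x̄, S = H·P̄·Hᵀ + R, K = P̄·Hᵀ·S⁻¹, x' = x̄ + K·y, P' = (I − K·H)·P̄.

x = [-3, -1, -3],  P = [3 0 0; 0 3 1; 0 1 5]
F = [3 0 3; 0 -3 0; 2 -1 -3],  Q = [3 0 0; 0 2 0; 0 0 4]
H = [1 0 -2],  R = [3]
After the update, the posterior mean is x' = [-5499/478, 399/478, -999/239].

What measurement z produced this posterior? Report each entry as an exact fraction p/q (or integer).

x̄ = F·x = [-18, 3, 4]
P̄ = F·P·Fᵀ + Q = [75 -9 -30; -9 29 18; -30 18 70]
S = H·P̄·Hᵀ + R = [478]
K = P̄·Hᵀ·S⁻¹ = [135/478; -45/478; -85/239]
x' − x̄ = [3105/478, -1035/478, -1955/239] = K·y
y = (KᵀK)⁻¹·Kᵀ·(x' − x̄) = [23]
z = y + H·x̄ = [23] + [-26] = [-3]

z = [-3]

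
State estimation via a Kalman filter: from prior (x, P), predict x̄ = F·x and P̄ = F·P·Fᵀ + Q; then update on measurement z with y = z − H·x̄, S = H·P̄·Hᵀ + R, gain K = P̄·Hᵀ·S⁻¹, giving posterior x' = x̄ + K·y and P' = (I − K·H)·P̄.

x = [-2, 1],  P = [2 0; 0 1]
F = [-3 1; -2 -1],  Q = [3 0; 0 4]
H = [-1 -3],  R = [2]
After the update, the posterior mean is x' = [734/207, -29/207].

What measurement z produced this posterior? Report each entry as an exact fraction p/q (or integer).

z = [-3]

x̄ = F·x = [7, 3]
P̄ = F·P·Fᵀ + Q = [22 11; 11 13]
S = H·P̄·Hᵀ + R = [207]
K = P̄·Hᵀ·S⁻¹ = [-55/207; -50/207]
x' − x̄ = [-715/207, -650/207] = K·y
y = (KᵀK)⁻¹·Kᵀ·(x' − x̄) = [13]
z = y + H·x̄ = [13] + [-16] = [-3]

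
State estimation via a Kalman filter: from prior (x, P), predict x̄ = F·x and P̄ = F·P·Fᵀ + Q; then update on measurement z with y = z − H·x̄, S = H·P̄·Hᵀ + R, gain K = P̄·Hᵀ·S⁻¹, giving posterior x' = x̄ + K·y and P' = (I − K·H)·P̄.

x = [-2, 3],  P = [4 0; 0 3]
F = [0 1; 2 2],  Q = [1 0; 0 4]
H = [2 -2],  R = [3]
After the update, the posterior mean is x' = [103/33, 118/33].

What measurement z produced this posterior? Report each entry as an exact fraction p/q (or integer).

x̄ = F·x = [3, 2]
P̄ = F·P·Fᵀ + Q = [4 6; 6 32]
S = H·P̄·Hᵀ + R = [99]
K = P̄·Hᵀ·S⁻¹ = [-4/99; -52/99]
x' − x̄ = [4/33, 52/33] = K·y
y = (KᵀK)⁻¹·Kᵀ·(x' − x̄) = [-3]
z = y + H·x̄ = [-3] + [2] = [-1]

z = [-1]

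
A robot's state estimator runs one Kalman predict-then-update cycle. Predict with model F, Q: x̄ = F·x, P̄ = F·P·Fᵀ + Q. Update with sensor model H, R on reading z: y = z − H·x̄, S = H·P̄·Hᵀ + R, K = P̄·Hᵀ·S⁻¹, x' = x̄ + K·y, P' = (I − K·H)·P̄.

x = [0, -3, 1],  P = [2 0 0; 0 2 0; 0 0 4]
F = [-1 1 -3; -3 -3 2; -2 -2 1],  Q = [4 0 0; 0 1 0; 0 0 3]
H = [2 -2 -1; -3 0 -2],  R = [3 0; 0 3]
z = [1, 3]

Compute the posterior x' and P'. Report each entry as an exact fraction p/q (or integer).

x' = [-13086/22207, -79183/111035, -62001/111035]
P' = [14604/22207 17580/22207 -14166/22207; 17580/22207 187761/111035 -105573/111035; -14166/22207 -105573/111035 261183/222070]

x̄ = F·x = [-6, 11, 7]
P̄ = F·P·Fᵀ + Q = [44 -24 -12; -24 53 32; -12 32 23]
y = z − H·x̄ = [42, -1]
S = H·P̄·Hᵀ + R = [782 -222; -222 347]
K = P̄·Hᵀ·S⁻¹ = [2738/22207 -5160/22207; -31383/111035 -17518/111035; -40737/222070 -16231/111035]
x' = x̄ + K·y = [-13086/22207, -79183/111035, -62001/111035]
P' = (I − K·H)·P̄ = [14604/22207 17580/22207 -14166/22207; 17580/22207 187761/111035 -105573/111035; -14166/22207 -105573/111035 261183/222070]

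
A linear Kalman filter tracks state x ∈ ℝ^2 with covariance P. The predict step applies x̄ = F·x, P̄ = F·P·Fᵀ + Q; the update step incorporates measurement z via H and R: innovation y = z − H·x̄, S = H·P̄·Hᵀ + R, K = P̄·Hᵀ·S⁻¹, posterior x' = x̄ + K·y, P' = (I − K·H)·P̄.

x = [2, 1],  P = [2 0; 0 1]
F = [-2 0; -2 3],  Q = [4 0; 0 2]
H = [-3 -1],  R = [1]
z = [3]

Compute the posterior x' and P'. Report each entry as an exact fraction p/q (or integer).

x̄ = F·x = [-4, -1]
P̄ = F·P·Fᵀ + Q = [12 8; 8 19]
y = z − H·x̄ = [-10]
S = H·P̄·Hᵀ + R = [176]
K = P̄·Hᵀ·S⁻¹ = [-1/4; -43/176]
x' = x̄ + K·y = [-3/2, 127/88]
P' = (I − K·H)·P̄ = [1 -11/4; -11/4 1495/176]

x' = [-3/2, 127/88]
P' = [1 -11/4; -11/4 1495/176]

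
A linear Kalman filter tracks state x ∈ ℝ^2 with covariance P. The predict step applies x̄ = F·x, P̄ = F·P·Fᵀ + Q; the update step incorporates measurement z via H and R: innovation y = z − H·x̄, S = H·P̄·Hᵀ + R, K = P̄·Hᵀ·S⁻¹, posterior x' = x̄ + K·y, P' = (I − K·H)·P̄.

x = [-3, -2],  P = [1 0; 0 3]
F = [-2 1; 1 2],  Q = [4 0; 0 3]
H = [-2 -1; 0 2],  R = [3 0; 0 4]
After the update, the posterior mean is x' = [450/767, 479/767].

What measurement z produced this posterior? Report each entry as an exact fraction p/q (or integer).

x̄ = F·x = [4, -7]
P̄ = F·P·Fᵀ + Q = [11 4; 4 16]
S = H·P̄·Hᵀ + R = [79 -48; -48 68]
K = P̄·Hᵀ·S⁻¹ = [-346/767 -154/767; -24/767 344/767]
x' − x̄ = [-2618/767, 5848/767] = K·y
y = (KᵀK)⁻¹·Kᵀ·(x' − x̄) = [0, 17]
z = y + H·x̄ = [0, 17] + [-1, -14] = [-1, 3]

z = [-1, 3]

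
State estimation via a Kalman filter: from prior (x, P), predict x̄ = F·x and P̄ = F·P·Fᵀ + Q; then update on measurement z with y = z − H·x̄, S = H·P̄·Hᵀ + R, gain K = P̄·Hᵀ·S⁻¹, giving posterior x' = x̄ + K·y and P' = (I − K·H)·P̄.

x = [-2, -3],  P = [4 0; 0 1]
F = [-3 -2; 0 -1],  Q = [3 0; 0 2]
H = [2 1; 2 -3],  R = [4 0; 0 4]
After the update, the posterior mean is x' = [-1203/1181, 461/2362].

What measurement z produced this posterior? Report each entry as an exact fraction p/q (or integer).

z = [-3, -2]

x̄ = F·x = [12, 3]
P̄ = F·P·Fᵀ + Q = [43 2; 2 3]
S = H·P̄·Hᵀ + R = [187 155; 155 179]
K = P̄·Hᵀ·S⁻¹ = [419/1181 165/1181; 507/2362 -505/2362]
x' − x̄ = [-15375/1181, -6625/2362] = K·y
y = (KᵀK)⁻¹·Kᵀ·(x' − x̄) = [-30, -17]
z = y + H·x̄ = [-30, -17] + [27, 15] = [-3, -2]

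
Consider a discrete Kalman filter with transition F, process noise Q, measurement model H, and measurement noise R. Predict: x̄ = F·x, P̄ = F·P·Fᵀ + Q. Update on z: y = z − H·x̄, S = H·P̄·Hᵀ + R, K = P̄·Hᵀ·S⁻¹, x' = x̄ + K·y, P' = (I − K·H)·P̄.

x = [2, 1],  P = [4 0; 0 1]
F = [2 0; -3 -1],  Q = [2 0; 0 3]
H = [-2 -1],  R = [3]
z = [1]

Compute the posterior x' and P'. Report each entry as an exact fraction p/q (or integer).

x̄ = F·x = [4, -7]
P̄ = F·P·Fᵀ + Q = [18 -24; -24 40]
y = z − H·x̄ = [2]
S = H·P̄·Hᵀ + R = [19]
K = P̄·Hᵀ·S⁻¹ = [-12/19; 8/19]
x' = x̄ + K·y = [52/19, -117/19]
P' = (I − K·H)·P̄ = [198/19 -360/19; -360/19 696/19]

x' = [52/19, -117/19]
P' = [198/19 -360/19; -360/19 696/19]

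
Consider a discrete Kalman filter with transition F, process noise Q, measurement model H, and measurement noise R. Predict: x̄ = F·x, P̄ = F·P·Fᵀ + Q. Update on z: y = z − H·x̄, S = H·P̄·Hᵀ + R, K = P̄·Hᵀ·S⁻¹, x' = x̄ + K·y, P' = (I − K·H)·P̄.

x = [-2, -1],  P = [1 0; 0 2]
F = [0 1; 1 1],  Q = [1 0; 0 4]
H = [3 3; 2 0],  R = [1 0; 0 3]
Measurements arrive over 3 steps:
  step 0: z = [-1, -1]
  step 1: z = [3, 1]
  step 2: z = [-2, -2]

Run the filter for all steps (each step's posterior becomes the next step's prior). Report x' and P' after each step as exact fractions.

step 0: x' = [-66/335, -182/1005], P' = [156/335 -151/335; -151/335 548/1005]
step 1: x' = [78968/198613, 229393/397226], P' = [88365/198613 -85893/198613; -85893/198613 209953/397226]
step 2: x' = [-10442143/17312634, -1978033/51937902], P' = [7675231/17312634 -22380347/51937902; -22380347/51937902 82115371/155813706]

step 0: x̄ = F·x = [-1, -3]
step 0: P̄ = F·P·Fᵀ + Q = [3 2; 2 7]
step 0: y = z − H·x̄ = [11, 1]
step 0: S = H·P̄·Hᵀ + R = [127 30; 30 15]
step 0: K = P̄·Hᵀ·S⁻¹ = [3/67 104/335; 19/67 -302/1005]
step 0: x' = x̄ + K·y = [-66/335, -182/1005]
step 0: P' = (I − K·H)·P̄ = [156/335 -151/335; -151/335 548/1005]
step 1: x̄ = F·x = [-182/1005, -76/201]
step 1: P̄ = F·P·Fᵀ + Q = [1553/1005 19/201; 19/201 826/201]
step 1: y = z − H·x̄ = [1567/335, 1369/1005]
step 1: S = H·P̄·Hᵀ + R = [17954/335 3296/335; 3296/335 9227/1005]
step 1: K = P̄·Hᵀ·S⁻¹ = [7416/198613 58910/198613; 114501/397226 -57262/198613]
step 1: x' = x̄ + K·y = [78968/198613, 229393/397226]
step 1: P' = (I − K·H)·P̄ = [88365/198613 -85893/198613; -85893/198613 209953/397226]
step 2: x̄ = F·x = [229393/397226, 387329/397226]
step 2: P̄ = F·P·Fᵀ + Q = [607179/397226 38167/397226; 38167/397226 1632015/397226]
step 2: y = z − H·x̄ = [-1322309/198613, -626619/198613]
step 2: S = H·P̄·Hᵀ + R = [10618489/198613 1936038/198613; 1936038/198613 1810197/198613]
step 2: K = P̄·Hᵀ·S⁻¹ = [322673/8656317 7675231/25968951; 7487165/25968951 -22380347/77906853]
step 2: x' = x̄ + K·y = [-10442143/17312634, -1978033/51937902]
step 2: P' = (I − K·H)·P̄ = [7675231/17312634 -22380347/51937902; -22380347/51937902 82115371/155813706]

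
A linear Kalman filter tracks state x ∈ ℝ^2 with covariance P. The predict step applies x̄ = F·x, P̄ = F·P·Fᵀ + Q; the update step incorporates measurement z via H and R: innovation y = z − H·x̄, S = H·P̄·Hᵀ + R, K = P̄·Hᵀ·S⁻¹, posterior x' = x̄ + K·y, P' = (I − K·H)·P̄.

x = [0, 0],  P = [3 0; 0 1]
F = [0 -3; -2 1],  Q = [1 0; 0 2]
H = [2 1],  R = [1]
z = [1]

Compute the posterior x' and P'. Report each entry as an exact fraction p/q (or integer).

x' = [17/44, 9/44]
P' = [151/44 -285/44; -285/44 579/44]

x̄ = F·x = [0, 0]
P̄ = F·P·Fᵀ + Q = [10 -3; -3 15]
y = z − H·x̄ = [1]
S = H·P̄·Hᵀ + R = [44]
K = P̄·Hᵀ·S⁻¹ = [17/44; 9/44]
x' = x̄ + K·y = [17/44, 9/44]
P' = (I − K·H)·P̄ = [151/44 -285/44; -285/44 579/44]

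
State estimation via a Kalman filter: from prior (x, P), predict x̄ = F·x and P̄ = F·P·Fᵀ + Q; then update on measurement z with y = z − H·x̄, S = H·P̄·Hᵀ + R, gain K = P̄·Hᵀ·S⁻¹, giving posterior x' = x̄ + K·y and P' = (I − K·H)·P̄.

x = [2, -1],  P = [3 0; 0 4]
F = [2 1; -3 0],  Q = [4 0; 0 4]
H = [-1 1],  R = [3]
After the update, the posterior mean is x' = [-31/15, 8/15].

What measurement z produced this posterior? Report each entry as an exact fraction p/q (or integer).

z = [3]

x̄ = F·x = [3, -6]
P̄ = F·P·Fᵀ + Q = [20 -18; -18 31]
S = H·P̄·Hᵀ + R = [90]
K = P̄·Hᵀ·S⁻¹ = [-19/45; 49/90]
x' − x̄ = [-76/15, 98/15] = K·y
y = (KᵀK)⁻¹·Kᵀ·(x' − x̄) = [12]
z = y + H·x̄ = [12] + [-9] = [3]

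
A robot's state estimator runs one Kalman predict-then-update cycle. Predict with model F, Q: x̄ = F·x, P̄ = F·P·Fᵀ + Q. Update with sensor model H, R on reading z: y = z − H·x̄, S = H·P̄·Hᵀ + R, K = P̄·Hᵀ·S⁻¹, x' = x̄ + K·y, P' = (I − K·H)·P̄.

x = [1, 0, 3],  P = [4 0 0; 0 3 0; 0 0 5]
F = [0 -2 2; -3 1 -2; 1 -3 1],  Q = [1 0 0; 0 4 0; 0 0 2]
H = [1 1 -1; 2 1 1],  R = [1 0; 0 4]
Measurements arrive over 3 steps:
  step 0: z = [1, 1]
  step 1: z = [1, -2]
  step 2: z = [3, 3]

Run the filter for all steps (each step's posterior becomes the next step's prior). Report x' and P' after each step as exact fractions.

step 0: x̄ = F·x = [6, -9, 4]
step 0: P̄ = F·P·Fᵀ + Q = [33 -26 28; -26 63 -31; 28 -31 38]
step 0: y = z − H·x̄ = [8, -6]
step 0: S = H·P̄·Hᵀ + R = [89 -15; -15 183]
step 0: K = P̄·Hᵀ·S⁻¹ = [-941/5354 5737/16062; 2024/2677 -380/8031; -1093/2677 832/2677]
step 0: x' = x̄ + K·y = [6561/2677, -7141/2677, -3028/2677]
step 0: P' = (I − K·H)·P̄ = [80647/16062 -55454/8031 -4573/2677; -55454/8031 85457/8031 7977/2677; -4573/2677 7977/2677 4497/2677]
step 1: x̄ = F·x = [8226/2677, -20768/2677, 24956/2677]
step 1: P̄ = F·P·Fᵀ + Q = [212375/8031 -331702/8031 431746/8031; -331702/8031 1213657/16062 -1445503/16062; 431746/8031 -1445503/16062 2001379/16062]
step 1: y = z − H·x̄ = [40175/2677, -25994/2677]
step 1: S = H·P̄·Hᵀ + R = [582177/2677 -465321/2677; -465321/2677 1443815/8031]
step 1: K = P̄·Hᵀ·S⁻¹ = [-7851383/71342916 6113455/23780972; 43934699/71342916 1323289/23780972; -33815785/71342916 7902065/23780972]
step 1: x' = x̄ + K·y = [-76691047/71342916, 67326907/71342916, -72594017/71342916]
step 1: P' = (I − K·H)·P̄ = [149402701/71342916 -191349013/71342916 -34094929/71342916; -191349013/71342916 316930603/71342916 81646891/71342916; -34094929/71342916 81646891/71342916 81367747/71342916]
step 2: x̄ = F·x = [-23320154/5945243, 221294041/35671458, -117088595/23780972]
step 2: P̄ = F·P·Fᵀ + Q = [84280099/5945243 -117747946/5945243 143804346/5945243; -117747946/5945243 1342382465/35671458 -455537109/11890486; 143804346/5945243 -455537109/11890486 1271951527/23780972]
step 2: y = z − H·x̄ = [-299983271/71342916, 682390147/71342916]
step 2: S = H·P̄·Hᵀ + R = [6772513915/71342916 -5072945483/71342916; -5072945483/71342916 6615697819/71342916]
step 2: K = P̄·Hᵀ·S⁻¹ = [-31201393931/267302357856 70434706757/267302357856; 55666509983/89100785952 3972539407/89100785952; -124888524019/267302357856 87425270461/267302357856]
step 2: x' = x̄ + K·y = [-243591664913/267302357856, 356682168125/89100785952, 45252405191/267302357856]
step 2: P' = (I − K·H)·P̄ = [553277073125/267302357856 -234882297713/89100785952 -120168426083/267302357856; -234882297713/89100785952 129367260125/29700261984 97552972679/89100785952; -120168426083/267302357856 97552972679/89100785952 297379015973/267302357856]

step 0: x' = [6561/2677, -7141/2677, -3028/2677], P' = [80647/16062 -55454/8031 -4573/2677; -55454/8031 85457/8031 7977/2677; -4573/2677 7977/2677 4497/2677]
step 1: x' = [-76691047/71342916, 67326907/71342916, -72594017/71342916], P' = [149402701/71342916 -191349013/71342916 -34094929/71342916; -191349013/71342916 316930603/71342916 81646891/71342916; -34094929/71342916 81646891/71342916 81367747/71342916]
step 2: x' = [-243591664913/267302357856, 356682168125/89100785952, 45252405191/267302357856], P' = [553277073125/267302357856 -234882297713/89100785952 -120168426083/267302357856; -234882297713/89100785952 129367260125/29700261984 97552972679/89100785952; -120168426083/267302357856 97552972679/89100785952 297379015973/267302357856]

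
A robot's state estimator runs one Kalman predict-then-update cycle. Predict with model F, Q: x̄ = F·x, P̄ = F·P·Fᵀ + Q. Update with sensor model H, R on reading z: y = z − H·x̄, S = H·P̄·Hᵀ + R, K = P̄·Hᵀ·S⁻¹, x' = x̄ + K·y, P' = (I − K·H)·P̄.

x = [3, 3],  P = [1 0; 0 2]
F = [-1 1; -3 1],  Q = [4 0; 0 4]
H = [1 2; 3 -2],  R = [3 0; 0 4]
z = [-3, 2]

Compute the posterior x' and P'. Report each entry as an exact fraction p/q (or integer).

x̄ = F·x = [0, -6]
P̄ = F·P·Fᵀ + Q = [7 5; 5 15]
y = z − H·x̄ = [9, -10]
S = H·P̄·Hᵀ + R = [90 -19; -19 67]
K = P̄·Hᵀ·S⁻¹ = [1348/5669 1313/5669; 2060/5669 -685/5669]
x' = x̄ + K·y = [-998/5669, -8624/5669]
P' = (I − K·H)·P̄ = [2324/5669 860/5669; 860/5669 2660/5669]

x' = [-998/5669, -8624/5669]
P' = [2324/5669 860/5669; 860/5669 2660/5669]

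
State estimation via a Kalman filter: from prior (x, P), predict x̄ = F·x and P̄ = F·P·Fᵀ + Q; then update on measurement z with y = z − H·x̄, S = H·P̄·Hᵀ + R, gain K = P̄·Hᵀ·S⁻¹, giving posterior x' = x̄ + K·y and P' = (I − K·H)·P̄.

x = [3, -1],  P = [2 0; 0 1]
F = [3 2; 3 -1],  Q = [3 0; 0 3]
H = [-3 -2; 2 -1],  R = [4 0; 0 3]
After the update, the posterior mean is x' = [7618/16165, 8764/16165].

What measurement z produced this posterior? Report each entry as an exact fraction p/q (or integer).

z = [-2, 1]

x̄ = F·x = [7, 10]
P̄ = F·P·Fᵀ + Q = [25 16; 16 22]
S = H·P̄·Hᵀ + R = [509 -122; -122 61]
K = P̄·Hᵀ·S⁻¹ = [-39/265 4252/16165; -72/265 -6134/16165]
x' − x̄ = [-105537/16165, -152886/16165] = K·y
y = (KᵀK)⁻¹·Kᵀ·(x' − x̄) = [39, -3]
z = y + H·x̄ = [39, -3] + [-41, 4] = [-2, 1]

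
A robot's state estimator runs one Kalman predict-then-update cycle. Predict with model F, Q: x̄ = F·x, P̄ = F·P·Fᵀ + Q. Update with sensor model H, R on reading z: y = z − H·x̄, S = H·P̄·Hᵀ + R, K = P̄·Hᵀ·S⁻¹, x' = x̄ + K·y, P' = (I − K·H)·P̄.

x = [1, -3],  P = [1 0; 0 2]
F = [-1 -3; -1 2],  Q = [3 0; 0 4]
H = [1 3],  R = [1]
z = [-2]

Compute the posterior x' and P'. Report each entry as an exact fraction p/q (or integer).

x̄ = F·x = [8, -7]
P̄ = F·P·Fᵀ + Q = [22 -11; -11 13]
y = z − H·x̄ = [11]
S = H·P̄·Hᵀ + R = [74]
K = P̄·Hᵀ·S⁻¹ = [-11/74; 14/37]
x' = x̄ + K·y = [471/74, -105/37]
P' = (I − K·H)·P̄ = [1507/74 -253/37; -253/37 89/37]

x' = [471/74, -105/37]
P' = [1507/74 -253/37; -253/37 89/37]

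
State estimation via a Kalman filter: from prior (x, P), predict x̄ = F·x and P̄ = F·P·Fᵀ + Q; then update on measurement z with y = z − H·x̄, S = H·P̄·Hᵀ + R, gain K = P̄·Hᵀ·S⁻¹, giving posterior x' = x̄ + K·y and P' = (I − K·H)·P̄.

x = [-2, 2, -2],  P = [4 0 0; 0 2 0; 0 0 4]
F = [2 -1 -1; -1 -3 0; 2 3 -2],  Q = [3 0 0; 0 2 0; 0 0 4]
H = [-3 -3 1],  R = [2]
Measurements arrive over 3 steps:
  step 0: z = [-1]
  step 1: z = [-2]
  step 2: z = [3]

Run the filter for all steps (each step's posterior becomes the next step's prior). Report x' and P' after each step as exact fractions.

step 0: x' = [-455/509, 816/509, 636/509], P' = [10124/509 -5710/509 13140/509; -5710/509 3752/509 -6058/509; 13140/509 -6058/509 21402/509]
step 1: x' = [22283/864965, -899929/864965, -866834/172993], P' = [2790904/864965 -132412/864965 1537826/172993; -132412/864965 2809066/864965 1570706/172993; 1537826/172993 1570706/172993 9393508/172993]
step 2: x' = [853051542/950111509, -805559248/950111509, 2951910843/950111509], P' = [3260796228/950111509 -141645406/950111509 8939124696/950111509; -141645406/950111509 2831100052/950111509 7751428674/950111509; 8939124696/950111509 7751428674/950111509 49762634166/950111509]

step 0: x̄ = F·x = [-4, -4, 6]
step 0: P̄ = F·P·Fᵀ + Q = [25 -2 18; -2 24 -26; 18 -26 54]
step 0: y = z − H·x̄ = [-31]
step 0: S = H·P̄·Hᵀ + R = [509]
step 0: K = P̄·Hᵀ·S⁻¹ = [-51/509; -92/509; 78/509]
step 0: x' = x̄ + K·y = [-455/509, 816/509, 636/509]
step 0: P' = (I − K·H)·P̄ = [10124/509 -5710/509 13140/509; -5710/509 3752/509 -6058/509; 13140/509 -6058/509 21402/509]
step 1: x̄ = F·x = [-2362/509, -1993/509, 266/509]
step 1: P̄ = F·P·Fᵀ + Q = [25341/509 14524/509 -23578/509; 14524/509 10650/509 -12694/509; -23578/509 -12694/509 60964/509]
step 1: y = z − H·x̄ = [-14349/509]
step 1: S = H·P̄·Hᵀ + R = [864965/509]
step 1: K = P̄·Hᵀ·S⁻¹ = [-143173/864965; -88216/864965; 33956/172993]
step 1: x' = x̄ + K·y = [22283/864965, -899929/864965, -866834/172993]
step 1: P' = (I − K·H)·P̄ = [2790904/864965 -132412/864965 1537826/172993; -132412/864965 2809066/864965 1570706/172993; 1537826/172993 1570706/172993 9393508/172993]
step 2: x̄ = F·x = [1055733/172993, 2677504/864965, 6013119/864965]
step 2: P̄ = F·P·Fᵀ + Q = [9803061/172993 6951434/172993 8430708/172993; 6951434/172993 29007956/864965 32827746/864965; 8430708/172993 32827746/864965 70430886/864965]
step 2: y = z − H·x̄ = [20450283/864965]
step 2: S = H·P̄·Hᵀ + R = [950111509/864965]
step 2: K = P̄·Hᵀ·S⁻¹ = [-209163885/950111509; -158467632/950111509; -154512972/950111509]
step 2: x' = x̄ + K·y = [853051542/950111509, -805559248/950111509, 2951910843/950111509]
step 2: P' = (I − K·H)·P̄ = [3260796228/950111509 -141645406/950111509 8939124696/950111509; -141645406/950111509 2831100052/950111509 7751428674/950111509; 8939124696/950111509 7751428674/950111509 49762634166/950111509]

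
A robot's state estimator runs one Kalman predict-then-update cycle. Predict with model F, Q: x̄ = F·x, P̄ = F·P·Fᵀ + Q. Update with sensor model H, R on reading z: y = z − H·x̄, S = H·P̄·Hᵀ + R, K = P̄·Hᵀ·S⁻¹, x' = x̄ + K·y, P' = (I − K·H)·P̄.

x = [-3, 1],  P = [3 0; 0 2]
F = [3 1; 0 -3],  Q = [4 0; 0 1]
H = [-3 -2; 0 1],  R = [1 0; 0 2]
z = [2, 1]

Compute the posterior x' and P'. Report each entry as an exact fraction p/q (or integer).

x' = [-3614/2971, 2323/2971]
P' = [5385/5942 -3552/2971; -3552/2971 5338/2971]

x̄ = F·x = [-8, -3]
P̄ = F·P·Fᵀ + Q = [33 -6; -6 19]
y = z − H·x̄ = [-28, 4]
S = H·P̄·Hᵀ + R = [302 -20; -20 21]
K = P̄·Hᵀ·S⁻¹ = [-1947/5942 -1776/2971; -20/2971 2669/2971]
x' = x̄ + K·y = [-3614/2971, 2323/2971]
P' = (I − K·H)·P̄ = [5385/5942 -3552/2971; -3552/2971 5338/2971]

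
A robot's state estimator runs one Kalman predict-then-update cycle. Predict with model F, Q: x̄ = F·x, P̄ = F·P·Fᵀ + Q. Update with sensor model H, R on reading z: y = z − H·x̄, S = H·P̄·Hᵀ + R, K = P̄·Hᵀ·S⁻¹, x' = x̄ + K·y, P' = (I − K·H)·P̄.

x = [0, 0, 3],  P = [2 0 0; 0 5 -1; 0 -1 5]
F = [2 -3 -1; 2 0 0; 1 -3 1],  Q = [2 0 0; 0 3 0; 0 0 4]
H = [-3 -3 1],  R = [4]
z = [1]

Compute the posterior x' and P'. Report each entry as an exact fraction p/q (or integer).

x' = [41/507, 583/507, 2423/507]
P' = [7214/507 -3470/507 10664/507; -3470/507 2768/507 -2318/507; 10664/507 -2318/507 24710/507]

x̄ = F·x = [-3, 0, 3]
P̄ = F·P·Fᵀ + Q = [54 8 44; 8 11 4; 44 4 62]
y = z − H·x̄ = [-11]
S = H·P̄·Hᵀ + R = [507]
K = P̄·Hᵀ·S⁻¹ = [-142/507; -53/507; -82/507]
x' = x̄ + K·y = [41/507, 583/507, 2423/507]
P' = (I − K·H)·P̄ = [7214/507 -3470/507 10664/507; -3470/507 2768/507 -2318/507; 10664/507 -2318/507 24710/507]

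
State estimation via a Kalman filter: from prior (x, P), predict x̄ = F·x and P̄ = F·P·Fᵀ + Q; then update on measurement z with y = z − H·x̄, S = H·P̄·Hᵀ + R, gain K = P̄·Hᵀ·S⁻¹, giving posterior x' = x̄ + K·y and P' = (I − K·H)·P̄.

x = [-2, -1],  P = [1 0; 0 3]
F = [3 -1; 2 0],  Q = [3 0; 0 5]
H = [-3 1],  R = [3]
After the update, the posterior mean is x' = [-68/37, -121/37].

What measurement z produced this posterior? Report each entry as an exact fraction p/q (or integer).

x̄ = F·x = [-5, -4]
P̄ = F·P·Fᵀ + Q = [15 6; 6 9]
S = H·P̄·Hᵀ + R = [111]
K = P̄·Hᵀ·S⁻¹ = [-13/37; -3/37]
x' − x̄ = [117/37, 27/37] = K·y
y = (KᵀK)⁻¹·Kᵀ·(x' − x̄) = [-9]
z = y + H·x̄ = [-9] + [11] = [2]

z = [2]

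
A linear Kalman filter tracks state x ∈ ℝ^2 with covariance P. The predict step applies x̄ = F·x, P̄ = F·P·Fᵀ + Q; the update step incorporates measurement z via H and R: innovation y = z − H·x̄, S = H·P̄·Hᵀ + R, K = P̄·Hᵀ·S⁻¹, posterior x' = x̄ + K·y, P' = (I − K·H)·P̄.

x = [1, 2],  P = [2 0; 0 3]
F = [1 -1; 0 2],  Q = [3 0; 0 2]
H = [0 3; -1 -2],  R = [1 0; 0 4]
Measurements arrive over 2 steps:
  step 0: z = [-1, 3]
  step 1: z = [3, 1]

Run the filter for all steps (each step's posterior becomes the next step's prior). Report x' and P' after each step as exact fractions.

step 0: x̄ = F·x = [-1, 4]
step 0: P̄ = F·P·Fᵀ + Q = [8 -6; -6 14]
step 0: y = z − H·x̄ = [-13, 10]
step 0: S = H·P̄·Hᵀ + R = [127 -66; -66 44]
step 0: K = P̄·Hᵀ·S⁻¹ = [-3/7 -85/154; 9/28 -1/56]
step 0: x' = x̄ + K·y = [-73/77, -5/14]
step 0: P' = (I − K·H)·P̄ = [192/77 -1/7; -1/7 3/28]
step 1: x̄ = F·x = [-13/22, -5/7]
step 1: P̄ = F·P·Fᵀ + Q = [259/44 -1/2; -1/2 17/7]
step 1: y = z − H·x̄ = [36/7, -157/154]
step 1: S = H·P̄·Hᵀ + R = [160/7 -183/14; -183/14 5421/308]
step 1: K = P̄·Hᵀ·S⁻¹ = [-9268/23761 -40439/71283; 7318/23761 -1342/71283]
step 1: x' = x̄ + K·y = [-143887/71283, 63358/71283]
step 1: P' = (I − K·H)·P̄ = [180292/71283 -9268/71283; -9268/71283 7318/71283]

step 0: x' = [-73/77, -5/14], P' = [192/77 -1/7; -1/7 3/28]
step 1: x' = [-143887/71283, 63358/71283], P' = [180292/71283 -9268/71283; -9268/71283 7318/71283]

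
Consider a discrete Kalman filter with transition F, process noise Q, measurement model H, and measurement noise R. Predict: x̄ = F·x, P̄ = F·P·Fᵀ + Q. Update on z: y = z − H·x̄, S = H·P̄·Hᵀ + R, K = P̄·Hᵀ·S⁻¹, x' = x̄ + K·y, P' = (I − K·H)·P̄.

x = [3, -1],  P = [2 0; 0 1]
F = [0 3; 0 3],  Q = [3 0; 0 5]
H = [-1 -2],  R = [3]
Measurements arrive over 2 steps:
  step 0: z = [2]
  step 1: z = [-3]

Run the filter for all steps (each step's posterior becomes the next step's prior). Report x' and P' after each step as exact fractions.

step 0: x' = [-111/107, -62/107], P' = [384/107 -147/107; -147/107 129/107]
step 1: x' = [8250/13231, 14403/13231], P' = [48018/13231 -18303/13231; -18303/13231 15981/13231]

step 0: x̄ = F·x = [-3, -3]
step 0: P̄ = F·P·Fᵀ + Q = [12 9; 9 14]
step 0: y = z − H·x̄ = [-7]
step 0: S = H·P̄·Hᵀ + R = [107]
step 0: K = P̄·Hᵀ·S⁻¹ = [-30/107; -37/107]
step 0: x' = x̄ + K·y = [-111/107, -62/107]
step 0: P' = (I − K·H)·P̄ = [384/107 -147/107; -147/107 129/107]
step 1: x̄ = F·x = [-186/107, -186/107]
step 1: P̄ = F·P·Fᵀ + Q = [1482/107 1161/107; 1161/107 1696/107]
step 1: y = z − H·x̄ = [-879/107]
step 1: S = H·P̄·Hᵀ + R = [13231/107]
step 1: K = P̄·Hᵀ·S⁻¹ = [-3804/13231; -4553/13231]
step 1: x' = x̄ + K·y = [8250/13231, 14403/13231]
step 1: P' = (I − K·H)·P̄ = [48018/13231 -18303/13231; -18303/13231 15981/13231]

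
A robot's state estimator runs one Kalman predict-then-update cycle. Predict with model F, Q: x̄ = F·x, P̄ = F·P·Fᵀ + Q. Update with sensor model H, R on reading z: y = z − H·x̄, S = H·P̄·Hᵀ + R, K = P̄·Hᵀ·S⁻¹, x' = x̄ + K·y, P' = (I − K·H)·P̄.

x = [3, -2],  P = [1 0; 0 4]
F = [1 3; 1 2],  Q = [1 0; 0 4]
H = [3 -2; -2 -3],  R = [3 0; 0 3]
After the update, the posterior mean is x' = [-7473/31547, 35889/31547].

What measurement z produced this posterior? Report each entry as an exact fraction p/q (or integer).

x̄ = F·x = [-3, -1]
P̄ = F·P·Fᵀ + Q = [38 25; 25 21]
S = H·P̄·Hᵀ + R = [129 -227; -227 644]
K = P̄·Hᵀ·S⁻¹ = [6939/31547 -4951/31547; -4399/31547 -7086/31547]
x' − x̄ = [87168/31547, 67436/31547] = K·y
y = (KᵀK)⁻¹·Kᵀ·(x' − x̄) = [4, -12]
z = y + H·x̄ = [4, -12] + [-7, 9] = [-3, -3]

z = [-3, -3]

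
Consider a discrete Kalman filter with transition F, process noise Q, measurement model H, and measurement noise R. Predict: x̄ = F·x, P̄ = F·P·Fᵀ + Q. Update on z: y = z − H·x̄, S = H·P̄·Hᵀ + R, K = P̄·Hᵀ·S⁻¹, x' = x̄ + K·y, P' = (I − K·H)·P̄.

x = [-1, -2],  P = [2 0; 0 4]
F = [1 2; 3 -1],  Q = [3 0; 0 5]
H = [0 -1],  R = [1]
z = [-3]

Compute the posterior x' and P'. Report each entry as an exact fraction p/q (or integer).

x' = [-37/7, 20/7]
P' = [146/7 -1/14; -1/14 27/28]

x̄ = F·x = [-5, -1]
P̄ = F·P·Fᵀ + Q = [21 -2; -2 27]
y = z − H·x̄ = [-4]
S = H·P̄·Hᵀ + R = [28]
K = P̄·Hᵀ·S⁻¹ = [1/14; -27/28]
x' = x̄ + K·y = [-37/7, 20/7]
P' = (I − K·H)·P̄ = [146/7 -1/14; -1/14 27/28]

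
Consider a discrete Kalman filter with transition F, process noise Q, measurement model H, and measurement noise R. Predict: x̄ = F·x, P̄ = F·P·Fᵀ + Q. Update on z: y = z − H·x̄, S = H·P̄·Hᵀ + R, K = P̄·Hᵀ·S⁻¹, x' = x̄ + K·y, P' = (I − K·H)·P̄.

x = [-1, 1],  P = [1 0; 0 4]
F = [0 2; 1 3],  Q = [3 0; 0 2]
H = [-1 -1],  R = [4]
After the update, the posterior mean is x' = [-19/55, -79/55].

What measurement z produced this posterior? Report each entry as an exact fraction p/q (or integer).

z = [2]

x̄ = F·x = [2, 2]
P̄ = F·P·Fᵀ + Q = [19 24; 24 39]
S = H·P̄·Hᵀ + R = [110]
K = P̄·Hᵀ·S⁻¹ = [-43/110; -63/110]
x' − x̄ = [-129/55, -189/55] = K·y
y = (KᵀK)⁻¹·Kᵀ·(x' − x̄) = [6]
z = y + H·x̄ = [6] + [-4] = [2]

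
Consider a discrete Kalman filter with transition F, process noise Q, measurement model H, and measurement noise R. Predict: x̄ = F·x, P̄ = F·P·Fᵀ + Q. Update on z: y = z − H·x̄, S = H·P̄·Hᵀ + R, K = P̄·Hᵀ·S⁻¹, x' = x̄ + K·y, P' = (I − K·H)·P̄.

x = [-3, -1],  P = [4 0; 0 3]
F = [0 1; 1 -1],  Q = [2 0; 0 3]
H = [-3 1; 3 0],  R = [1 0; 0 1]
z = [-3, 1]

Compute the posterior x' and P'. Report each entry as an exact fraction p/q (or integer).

x̄ = F·x = [-1, -2]
P̄ = F·P·Fᵀ + Q = [5 -3; -3 10]
y = z − H·x̄ = [-4, 4]
S = H·P̄·Hᵀ + R = [74 -54; -54 46]
K = P̄·Hᵀ·S⁻¹ = [-9/244 69/244; 97/122 45/61]
x' = x̄ + K·y = [17/61, -136/61]
P' = (I − K·H)·P̄ = [23/244 15/61; 15/61 187/122]

x' = [17/61, -136/61]
P' = [23/244 15/61; 15/61 187/122]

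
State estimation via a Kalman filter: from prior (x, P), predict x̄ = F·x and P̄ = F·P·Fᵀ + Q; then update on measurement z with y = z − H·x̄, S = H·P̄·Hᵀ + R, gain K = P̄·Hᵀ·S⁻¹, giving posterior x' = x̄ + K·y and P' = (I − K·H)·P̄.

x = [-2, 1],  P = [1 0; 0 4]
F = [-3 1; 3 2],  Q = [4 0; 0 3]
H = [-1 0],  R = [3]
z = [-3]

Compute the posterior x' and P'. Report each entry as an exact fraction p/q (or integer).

x̄ = F·x = [7, -4]
P̄ = F·P·Fᵀ + Q = [17 -1; -1 28]
y = z − H·x̄ = [4]
S = H·P̄·Hᵀ + R = [20]
K = P̄·Hᵀ·S⁻¹ = [-17/20; 1/20]
x' = x̄ + K·y = [18/5, -19/5]
P' = (I − K·H)·P̄ = [51/20 -3/20; -3/20 559/20]

x' = [18/5, -19/5]
P' = [51/20 -3/20; -3/20 559/20]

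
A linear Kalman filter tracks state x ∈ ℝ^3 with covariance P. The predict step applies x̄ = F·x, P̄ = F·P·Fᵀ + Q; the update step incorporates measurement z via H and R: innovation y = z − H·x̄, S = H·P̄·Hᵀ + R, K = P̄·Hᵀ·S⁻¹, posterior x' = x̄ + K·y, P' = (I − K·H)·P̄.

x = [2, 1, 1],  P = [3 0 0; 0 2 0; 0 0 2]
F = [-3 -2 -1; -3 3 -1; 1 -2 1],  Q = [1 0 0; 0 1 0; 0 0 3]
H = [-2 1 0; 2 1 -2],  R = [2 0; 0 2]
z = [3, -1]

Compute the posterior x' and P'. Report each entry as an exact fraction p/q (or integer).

x' = [-18163/13850, 3447/6925, -7213/13850]
P' = [10789/13850 5884/6925 14389/13850; 5884/6925 15583/6925 11409/6925; 14389/13850 11409/6925 28139/13850]

x̄ = F·x = [-9, -4, 1]
P̄ = F·P·Fᵀ + Q = [38 17 -3; 17 48 -23; -3 -23 16]
y = z − H·x̄ = [-11, 23]
S = H·P̄·Hᵀ + R = [134 -70; -70 450]
K = P̄·Hᵀ·S⁻¹ = [-981/2770 1142/6925; 763/2770 4533/13850; -298/1385 -2341/13850]
x' = x̄ + K·y = [-18163/13850, 3447/6925, -7213/13850]
P' = (I − K·H)·P̄ = [10789/13850 5884/6925 14389/13850; 5884/6925 15583/6925 11409/6925; 14389/13850 11409/6925 28139/13850]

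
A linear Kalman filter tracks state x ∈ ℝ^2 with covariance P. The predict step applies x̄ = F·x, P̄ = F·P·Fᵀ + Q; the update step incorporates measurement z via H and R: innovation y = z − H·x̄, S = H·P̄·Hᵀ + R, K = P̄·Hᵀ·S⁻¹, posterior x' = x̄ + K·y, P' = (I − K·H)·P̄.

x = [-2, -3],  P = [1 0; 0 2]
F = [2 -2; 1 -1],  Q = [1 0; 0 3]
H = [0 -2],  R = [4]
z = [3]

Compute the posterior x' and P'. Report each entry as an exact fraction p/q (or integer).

x' = [-1/7, -8/7]
P' = [55/7 6/7; 6/7 6/7]

x̄ = F·x = [2, 1]
P̄ = F·P·Fᵀ + Q = [13 6; 6 6]
y = z − H·x̄ = [5]
S = H·P̄·Hᵀ + R = [28]
K = P̄·Hᵀ·S⁻¹ = [-3/7; -3/7]
x' = x̄ + K·y = [-1/7, -8/7]
P' = (I − K·H)·P̄ = [55/7 6/7; 6/7 6/7]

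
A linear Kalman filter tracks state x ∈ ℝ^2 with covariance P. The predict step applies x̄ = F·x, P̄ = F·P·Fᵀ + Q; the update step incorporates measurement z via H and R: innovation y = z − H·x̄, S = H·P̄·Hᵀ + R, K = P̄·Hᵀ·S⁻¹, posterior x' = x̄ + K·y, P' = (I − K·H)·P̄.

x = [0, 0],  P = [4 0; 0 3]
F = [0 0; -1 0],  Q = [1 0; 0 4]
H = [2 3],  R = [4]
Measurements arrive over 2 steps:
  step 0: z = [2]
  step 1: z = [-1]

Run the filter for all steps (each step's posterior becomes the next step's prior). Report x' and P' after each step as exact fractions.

step 0: x' = [1/20, 3/5], P' = [19/20 -3/5; -3/5 4/5]
step 1: x' = [-34/1051, -305/1051], P' = [971/1051 -594/1051; -594/1051 792/1051]

step 0: x̄ = F·x = [0, 0]
step 0: P̄ = F·P·Fᵀ + Q = [1 0; 0 8]
step 0: y = z − H·x̄ = [2]
step 0: S = H·P̄·Hᵀ + R = [80]
step 0: K = P̄·Hᵀ·S⁻¹ = [1/40; 3/10]
step 0: x' = x̄ + K·y = [1/20, 3/5]
step 0: P' = (I − K·H)·P̄ = [19/20 -3/5; -3/5 4/5]
step 1: x̄ = F·x = [0, -1/20]
step 1: P̄ = F·P·Fᵀ + Q = [1 0; 0 99/20]
step 1: y = z − H·x̄ = [-17/20]
step 1: S = H·P̄·Hᵀ + R = [1051/20]
step 1: K = P̄·Hᵀ·S⁻¹ = [40/1051; 297/1051]
step 1: x' = x̄ + K·y = [-34/1051, -305/1051]
step 1: P' = (I − K·H)·P̄ = [971/1051 -594/1051; -594/1051 792/1051]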